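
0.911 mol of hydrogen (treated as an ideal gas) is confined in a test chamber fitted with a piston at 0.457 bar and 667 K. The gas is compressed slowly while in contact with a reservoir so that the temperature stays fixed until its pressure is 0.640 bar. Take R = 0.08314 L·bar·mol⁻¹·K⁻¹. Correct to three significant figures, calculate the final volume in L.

From PV = nRT: V₁ = nRT₁/P₁ = 110.5 L.
Isothermal, so P V is constant: T₂ = T₁; V₂ = V₁·(P₁/P₂) = 78.94 L.

V₂ ≈ 78.9 L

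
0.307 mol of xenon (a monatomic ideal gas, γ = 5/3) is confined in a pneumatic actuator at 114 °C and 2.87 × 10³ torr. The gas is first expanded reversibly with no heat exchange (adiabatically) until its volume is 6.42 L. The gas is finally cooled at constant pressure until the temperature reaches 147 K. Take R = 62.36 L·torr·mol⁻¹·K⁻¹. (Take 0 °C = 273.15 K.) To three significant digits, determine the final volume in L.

Convert: T₁ = 387.1 K.
From PV = nRT: V₁ = nRT₁/P₁ = 2.583 L.
Reversible adiabatic, γ = 5/3: T₂ = T₁·(V₁/V₂)^(γ−1) = 211.0 K; P₂ = P₁·(V₁/V₂)^γ = 629.1 torr.
Isobaric, so V/T is constant: P₃ = P₂; V₃ = V₂·(T₃/T₂) = 4.473 L.

V₃ ≈ 4.47 L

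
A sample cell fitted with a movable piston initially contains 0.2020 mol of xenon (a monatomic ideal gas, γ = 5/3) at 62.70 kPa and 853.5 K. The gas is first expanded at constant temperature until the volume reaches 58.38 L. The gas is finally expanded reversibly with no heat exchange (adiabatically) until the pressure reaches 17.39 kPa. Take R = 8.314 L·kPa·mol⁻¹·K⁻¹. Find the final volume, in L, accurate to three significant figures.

V₃ ≈ 71.8 L

From PV = nRT: V₁ = nRT₁/P₁ = 22.86 L.
T constant ⇒ Boyle's law P V = const: T₂ = T₁; P₂ = P₁·(V₁/V₂) = 24.55 kPa.
Adiabatic (γ = 5/3), T V^(γ−1) and P V^γ constant: T₃ = T₂·(P₃/P₂)^((γ−1)/γ) = 743.5 K; V₃ = V₂·(P₂/P₃)^(1/γ) = 71.80 L.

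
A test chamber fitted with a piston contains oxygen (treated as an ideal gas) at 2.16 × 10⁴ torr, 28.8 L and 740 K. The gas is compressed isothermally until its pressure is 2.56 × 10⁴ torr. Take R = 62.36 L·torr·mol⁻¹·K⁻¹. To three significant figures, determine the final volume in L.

V₂ ≈ 24.3 L

T constant ⇒ Boyle's law P V = const: T₂ = T₁; V₂ = V₁·(P₁/P₂) = 24.30 L.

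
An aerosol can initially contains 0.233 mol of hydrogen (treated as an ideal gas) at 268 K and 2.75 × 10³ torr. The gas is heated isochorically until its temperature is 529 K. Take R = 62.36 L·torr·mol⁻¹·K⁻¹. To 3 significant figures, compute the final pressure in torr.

From PV = nRT: V₁ = nRT₁/P₁ = 1.416 L.
Isochoric, so P/T is constant: V₂ = V₁; P₂ = P₁·(T₂/T₁) = 5428 torr.

P₂ ≈ 5.43e+03 torr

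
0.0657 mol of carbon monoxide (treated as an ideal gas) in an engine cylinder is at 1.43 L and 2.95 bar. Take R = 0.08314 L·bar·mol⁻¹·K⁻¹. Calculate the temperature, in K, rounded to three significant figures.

T ≈ 772 K

PV = nRT ⇒ T = PV/(nR) = (2.95 × 1.43) / (0.0657 × 0.08314)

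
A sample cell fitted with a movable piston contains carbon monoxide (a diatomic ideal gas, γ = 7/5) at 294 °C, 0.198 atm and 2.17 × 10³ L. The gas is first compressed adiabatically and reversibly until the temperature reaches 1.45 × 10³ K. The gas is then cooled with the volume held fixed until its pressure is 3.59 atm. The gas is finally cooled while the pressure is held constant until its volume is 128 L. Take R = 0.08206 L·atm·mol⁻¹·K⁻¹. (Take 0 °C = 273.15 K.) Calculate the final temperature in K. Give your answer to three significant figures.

T₄ ≈ 607 K

Convert: T₁ = 567.1 K.
Adiabatic (γ = 7/5), T V^(γ−1) and P V^γ constant: P₂ = P₁·(T₂/T₁)^(γ/(γ−1)) = 5.291 atm; V₂ = V₁·(T₁/T₂)^(1/(γ−1)) = 207.6 L.
V constant ⇒ P ∝ T: V₃ = V₂; T₃ = T₂·(P₃/P₂) = 983.9 K.
Isobaric, so V/T is constant: P₄ = P₃; T₄ = T₃·(V₄/V₃) = 606.6 K.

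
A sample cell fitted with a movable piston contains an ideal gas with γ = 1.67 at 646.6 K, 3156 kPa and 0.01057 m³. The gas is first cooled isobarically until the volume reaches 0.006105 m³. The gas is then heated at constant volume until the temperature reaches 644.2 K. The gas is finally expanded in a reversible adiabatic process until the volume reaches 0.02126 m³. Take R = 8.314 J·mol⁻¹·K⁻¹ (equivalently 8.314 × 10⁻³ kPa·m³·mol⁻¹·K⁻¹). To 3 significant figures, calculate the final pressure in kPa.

P constant ⇒ V ∝ T: P₂ = P₁; T₂ = T₁·(V₂/V₁) = 373.5 K.
Isochoric, so P/T is constant: V₃ = V₂; P₃ = P₂·(T₃/T₂) = 5444 kPa.
Reversible adiabatic, γ = 1.67: T₄ = T₃·(V₃/V₄)^(γ−1) = 279.2 K; P₄ = P₃·(V₃/V₄)^γ = 677.6 kPa.

P₄ ≈ 678 kPa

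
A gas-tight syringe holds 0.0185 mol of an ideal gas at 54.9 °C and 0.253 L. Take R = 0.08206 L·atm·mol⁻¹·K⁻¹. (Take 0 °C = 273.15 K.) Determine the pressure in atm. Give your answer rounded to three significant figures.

P ≈ 1.97 atm

Convert: T = 328.05 K.
PV = nRT ⇒ P = nRT/V = (0.0185 × 0.08206 × 328.05) / 0.253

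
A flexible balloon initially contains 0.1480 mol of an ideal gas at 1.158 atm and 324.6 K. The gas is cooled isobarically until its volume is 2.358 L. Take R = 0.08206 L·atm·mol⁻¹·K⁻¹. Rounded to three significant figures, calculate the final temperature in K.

From PV = nRT: V₁ = nRT₁/P₁ = 3.404 L.
P constant ⇒ V ∝ T: P₂ = P₁; T₂ = T₁·(V₂/V₁) = 224.8 K.

T₂ ≈ 225 K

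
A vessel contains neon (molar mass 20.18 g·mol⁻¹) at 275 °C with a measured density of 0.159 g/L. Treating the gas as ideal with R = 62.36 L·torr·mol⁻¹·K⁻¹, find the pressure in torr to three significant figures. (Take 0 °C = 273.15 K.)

P ≈ 269 torr

ρ = PM/(RT) ⇒ P = ρRT/M = (0.159 × 62.36 × 548.1) / 20.18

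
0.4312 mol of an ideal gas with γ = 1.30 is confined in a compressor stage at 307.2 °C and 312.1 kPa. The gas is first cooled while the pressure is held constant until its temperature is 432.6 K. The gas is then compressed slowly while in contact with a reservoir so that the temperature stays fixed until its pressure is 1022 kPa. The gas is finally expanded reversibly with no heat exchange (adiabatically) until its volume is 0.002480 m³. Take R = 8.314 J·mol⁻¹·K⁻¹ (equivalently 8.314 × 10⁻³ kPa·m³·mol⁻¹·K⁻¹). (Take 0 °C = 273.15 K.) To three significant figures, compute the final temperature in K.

Convert: T₁ = 580.3 K.
From PV = nRT: V₁ = nRT₁/P₁ = 0.006666 m³.
Isobaric, so V/T is constant: P₂ = P₁; V₂ = V₁·(T₂/T₁) = 0.004969 m³.
T constant ⇒ Boyle's law P V = const: T₃ = T₂; V₃ = V₂·(P₂/P₃) = 0.001517 m³.
Reversible adiabatic, γ = 1.30: T₄ = T₃·(V₃/V₄)^(γ−1) = 373.3 K; P₄ = P₃·(V₃/V₄)^γ = 539.7 kPa.

T₄ ≈ 373 K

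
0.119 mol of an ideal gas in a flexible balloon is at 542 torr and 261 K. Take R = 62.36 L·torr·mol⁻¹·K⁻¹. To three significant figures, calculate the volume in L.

V ≈ 3.57 L

PV = nRT ⇒ V = nRT/P = (0.119 × 62.36 × 261) / 542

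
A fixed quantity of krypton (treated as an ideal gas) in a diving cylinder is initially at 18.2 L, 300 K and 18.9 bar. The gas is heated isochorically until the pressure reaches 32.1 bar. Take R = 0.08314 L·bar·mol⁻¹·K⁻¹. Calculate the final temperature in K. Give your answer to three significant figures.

Isochoric, so P/T is constant: V₂ = V₁; T₂ = T₁·(P₂/P₁) = 509.5 K.

T₂ ≈ 510 K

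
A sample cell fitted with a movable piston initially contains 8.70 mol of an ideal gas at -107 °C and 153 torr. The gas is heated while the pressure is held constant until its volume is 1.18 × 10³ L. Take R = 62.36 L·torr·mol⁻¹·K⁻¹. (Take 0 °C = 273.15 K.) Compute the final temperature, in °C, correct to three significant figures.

T₂ ≈ 59.6 °C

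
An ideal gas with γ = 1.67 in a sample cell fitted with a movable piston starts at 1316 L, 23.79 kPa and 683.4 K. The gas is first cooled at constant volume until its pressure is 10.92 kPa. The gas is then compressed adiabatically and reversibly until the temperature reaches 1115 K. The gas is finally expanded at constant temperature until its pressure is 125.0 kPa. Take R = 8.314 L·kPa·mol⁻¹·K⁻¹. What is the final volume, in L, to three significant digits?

V constant ⇒ P ∝ T: V₂ = V₁; T₂ = T₁·(P₂/P₁) = 313.7 K.
Adiabatic (γ = 1.67), T V^(γ−1) and P V^γ constant: P₃ = P₂·(T₃/T₂)^(γ/(γ−1)) = 257.7 kPa; V₃ = V₂·(T₂/T₃)^(1/(γ−1)) = 198.2 L.
Isothermal, so P V is constant: T₄ = T₃; V₄ = V₃·(P₃/P₄) = 408.6 L.

V₄ ≈ 409 L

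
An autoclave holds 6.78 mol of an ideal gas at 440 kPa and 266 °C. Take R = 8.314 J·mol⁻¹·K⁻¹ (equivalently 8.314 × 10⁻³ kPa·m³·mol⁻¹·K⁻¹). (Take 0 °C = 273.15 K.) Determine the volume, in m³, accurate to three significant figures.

V ≈ 0.0691 m³

Convert: T = 539.15 K.
PV = nRT ⇒ V = nRT/P = (6.78 × 8.314 × 10⁻³ × 539.15) / 440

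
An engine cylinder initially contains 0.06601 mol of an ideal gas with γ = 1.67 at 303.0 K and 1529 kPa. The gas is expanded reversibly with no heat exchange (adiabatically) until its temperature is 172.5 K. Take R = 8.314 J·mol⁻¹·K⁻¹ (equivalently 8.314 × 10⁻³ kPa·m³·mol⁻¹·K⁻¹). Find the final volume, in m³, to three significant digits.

V₂ ≈ 0.000252 m³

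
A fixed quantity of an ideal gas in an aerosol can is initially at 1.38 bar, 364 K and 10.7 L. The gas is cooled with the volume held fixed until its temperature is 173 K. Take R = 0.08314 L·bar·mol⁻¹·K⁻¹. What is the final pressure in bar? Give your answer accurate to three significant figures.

P₂ ≈ 0.656 bar

V constant ⇒ P ∝ T: V₂ = V₁; P₂ = P₁·(T₂/T₁) = 0.6559 bar.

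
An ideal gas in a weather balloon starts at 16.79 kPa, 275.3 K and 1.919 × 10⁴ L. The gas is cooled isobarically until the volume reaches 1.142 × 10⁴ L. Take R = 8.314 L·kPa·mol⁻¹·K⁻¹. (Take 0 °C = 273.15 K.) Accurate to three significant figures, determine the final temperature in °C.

P constant ⇒ V ∝ T: P₂ = P₁; T₂ = T₁·(V₂/V₁) = 163.8 K.

T₂ ≈ -109 °C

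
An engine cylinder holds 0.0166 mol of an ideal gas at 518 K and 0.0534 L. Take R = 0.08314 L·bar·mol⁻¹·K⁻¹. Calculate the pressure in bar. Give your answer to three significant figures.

P ≈ 13.4 bar

PV = nRT ⇒ P = nRT/V = (0.0166 × 0.08314 × 518) / 0.0534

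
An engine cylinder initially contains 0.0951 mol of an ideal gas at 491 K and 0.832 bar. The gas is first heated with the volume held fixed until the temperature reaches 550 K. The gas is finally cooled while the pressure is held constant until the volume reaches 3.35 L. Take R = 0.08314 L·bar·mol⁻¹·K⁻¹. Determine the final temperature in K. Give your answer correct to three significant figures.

From PV = nRT: V₁ = nRT₁/P₁ = 4.666 L.
V constant ⇒ P ∝ T: V₂ = V₁; P₂ = P₁·(T₂/T₁) = 0.9320 bar.
Isobaric, so V/T is constant: P₃ = P₂; T₃ = T₂·(V₃/V₂) = 394.9 K.

T₃ ≈ 395 K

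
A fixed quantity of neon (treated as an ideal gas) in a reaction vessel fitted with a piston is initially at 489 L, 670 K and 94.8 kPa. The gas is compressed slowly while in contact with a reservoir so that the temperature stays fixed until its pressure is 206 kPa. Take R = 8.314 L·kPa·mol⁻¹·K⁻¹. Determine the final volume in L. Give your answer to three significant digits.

V₂ ≈ 225 L

Isothermal, so P V is constant: T₂ = T₁; V₂ = V₁·(P₁/P₂) = 225.0 L.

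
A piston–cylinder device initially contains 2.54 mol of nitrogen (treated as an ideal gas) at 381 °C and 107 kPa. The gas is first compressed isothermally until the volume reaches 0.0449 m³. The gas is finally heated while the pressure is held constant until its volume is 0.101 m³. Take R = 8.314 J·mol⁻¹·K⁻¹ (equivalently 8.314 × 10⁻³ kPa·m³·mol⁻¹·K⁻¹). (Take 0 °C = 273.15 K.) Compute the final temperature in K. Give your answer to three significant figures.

T₃ ≈ 1.47e+03 K

Convert: T₁ = 654.1 K.
From PV = nRT: V₁ = nRT₁/P₁ = 0.1291 m³.
T constant ⇒ Boyle's law P V = const: T₂ = T₁; P₂ = P₁·(V₁/V₂) = 307.7 kPa.
Isobaric, so V/T is constant: P₃ = P₂; T₃ = T₂·(V₃/V₂) = 1471 K.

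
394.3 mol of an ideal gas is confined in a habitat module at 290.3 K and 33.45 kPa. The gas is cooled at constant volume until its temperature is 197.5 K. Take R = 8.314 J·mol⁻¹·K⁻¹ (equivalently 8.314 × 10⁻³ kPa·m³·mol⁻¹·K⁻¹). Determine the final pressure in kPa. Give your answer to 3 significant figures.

P₂ ≈ 22.8 kPa

From PV = nRT: V₁ = nRT₁/P₁ = 28.45 m³.
V constant ⇒ P ∝ T: V₂ = V₁; P₂ = P₁·(T₂/T₁) = 22.76 kPa.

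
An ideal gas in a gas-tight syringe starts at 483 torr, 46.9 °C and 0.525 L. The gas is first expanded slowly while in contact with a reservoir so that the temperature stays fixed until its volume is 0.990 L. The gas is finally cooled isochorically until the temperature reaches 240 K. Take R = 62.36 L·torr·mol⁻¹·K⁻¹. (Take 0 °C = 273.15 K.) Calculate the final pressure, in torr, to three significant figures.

Convert: T₁ = 320.0 K.
Isothermal, so P V is constant: T₂ = T₁; P₂ = P₁·(V₁/V₂) = 256.1 torr.
Isochoric, so P/T is constant: V₃ = V₂; P₃ = P₂·(T₃/T₂) = 192.1 torr.

P₃ ≈ 192 torr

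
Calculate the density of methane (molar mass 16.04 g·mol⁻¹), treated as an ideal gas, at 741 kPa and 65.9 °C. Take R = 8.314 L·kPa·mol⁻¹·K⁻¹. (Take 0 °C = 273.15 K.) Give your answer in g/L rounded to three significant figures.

ρ ≈ 4.22 g/L

ρ = PM/(RT) = (741 × 16.04) / (8.314 × 339.0)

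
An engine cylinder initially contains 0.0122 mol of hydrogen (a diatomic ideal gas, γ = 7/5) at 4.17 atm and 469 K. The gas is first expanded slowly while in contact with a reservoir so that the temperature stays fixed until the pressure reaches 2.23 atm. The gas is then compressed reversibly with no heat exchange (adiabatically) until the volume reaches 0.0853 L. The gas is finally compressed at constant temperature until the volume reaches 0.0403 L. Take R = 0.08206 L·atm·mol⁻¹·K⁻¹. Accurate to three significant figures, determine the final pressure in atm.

P₄ ≈ 16.7 atm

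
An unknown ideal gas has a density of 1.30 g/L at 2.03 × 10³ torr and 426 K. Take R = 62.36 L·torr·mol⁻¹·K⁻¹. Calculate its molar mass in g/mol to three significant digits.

ρ = PM/(RT) ⇒ M = ρRT/P = (1.30 × 62.36 × 426.0) / 2.03e+03

M ≈ 17.0 g/mol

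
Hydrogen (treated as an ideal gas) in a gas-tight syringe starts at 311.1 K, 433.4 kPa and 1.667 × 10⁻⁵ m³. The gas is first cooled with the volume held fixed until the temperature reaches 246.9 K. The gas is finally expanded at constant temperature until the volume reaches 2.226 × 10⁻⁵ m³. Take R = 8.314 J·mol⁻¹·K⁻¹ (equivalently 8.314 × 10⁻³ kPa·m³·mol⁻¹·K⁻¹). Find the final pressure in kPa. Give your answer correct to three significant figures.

V constant ⇒ P ∝ T: V₂ = V₁; P₂ = P₁·(T₂/T₁) = 344.0 kPa.
Isothermal, so P V is constant: T₃ = T₂; P₃ = P₂·(V₂/V₃) = 257.6 kPa.

P₃ ≈ 258 kPa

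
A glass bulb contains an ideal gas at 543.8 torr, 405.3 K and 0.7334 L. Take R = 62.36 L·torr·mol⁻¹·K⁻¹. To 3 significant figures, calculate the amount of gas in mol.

n ≈ 0.0158 mol

PV = nRT ⇒ n = PV/(RT) = (543.8 × 0.7334) / (62.36 × 405.3)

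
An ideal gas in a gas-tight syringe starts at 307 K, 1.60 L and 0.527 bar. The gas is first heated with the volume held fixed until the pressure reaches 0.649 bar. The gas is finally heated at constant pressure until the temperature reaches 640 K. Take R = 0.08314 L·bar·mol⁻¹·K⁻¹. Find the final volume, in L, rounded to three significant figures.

Isochoric, so P/T is constant: V₂ = V₁; T₂ = T₁·(P₂/P₁) = 378.1 K.
P constant ⇒ V ∝ T: P₃ = P₂; V₃ = V₂·(T₃/T₂) = 2.708 L.

V₃ ≈ 2.71 L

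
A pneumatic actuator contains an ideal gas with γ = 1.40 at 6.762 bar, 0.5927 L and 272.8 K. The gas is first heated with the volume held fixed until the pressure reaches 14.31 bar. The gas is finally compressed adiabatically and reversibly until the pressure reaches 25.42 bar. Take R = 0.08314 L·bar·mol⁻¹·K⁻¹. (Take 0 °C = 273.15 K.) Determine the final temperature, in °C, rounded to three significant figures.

T₃ ≈ 407 °C

Isochoric, so P/T is constant: V₂ = V₁; T₂ = T₁·(P₂/P₁) = 577.3 K.
Reversible adiabatic, γ = 1.40: T₃ = T₂·(P₃/P₂)^((γ−1)/γ) = 680.3 K; V₃ = V₂·(P₂/P₃)^(1/γ) = 0.3932 L.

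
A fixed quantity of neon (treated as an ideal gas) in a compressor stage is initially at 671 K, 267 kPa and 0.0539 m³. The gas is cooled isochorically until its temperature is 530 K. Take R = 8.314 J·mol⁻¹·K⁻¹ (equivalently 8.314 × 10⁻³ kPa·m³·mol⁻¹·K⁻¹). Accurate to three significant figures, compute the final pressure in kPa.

P₂ ≈ 211 kPa

V constant ⇒ P ∝ T: V₂ = V₁; P₂ = P₁·(T₂/T₁) = 210.9 kPa.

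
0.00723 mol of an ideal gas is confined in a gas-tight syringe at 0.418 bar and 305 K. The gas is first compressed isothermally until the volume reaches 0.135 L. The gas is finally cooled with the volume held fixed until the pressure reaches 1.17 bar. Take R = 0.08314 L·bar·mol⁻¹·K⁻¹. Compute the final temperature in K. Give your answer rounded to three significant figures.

From PV = nRT: V₁ = nRT₁/P₁ = 0.4386 L.
T constant ⇒ Boyle's law P V = const: T₂ = T₁; P₂ = P₁·(V₁/V₂) = 1.358 bar.
Isochoric, so P/T is constant: V₃ = V₂; T₃ = T₂·(P₃/P₂) = 262.8 K.

T₃ ≈ 263 K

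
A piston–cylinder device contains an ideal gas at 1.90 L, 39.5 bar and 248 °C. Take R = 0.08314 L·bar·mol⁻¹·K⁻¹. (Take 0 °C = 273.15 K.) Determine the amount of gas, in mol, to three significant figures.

n ≈ 1.73 mol

Convert: T = 521.15 K.
PV = nRT ⇒ n = PV/(RT) = (39.5 × 1.90) / (0.08314 × 521.15)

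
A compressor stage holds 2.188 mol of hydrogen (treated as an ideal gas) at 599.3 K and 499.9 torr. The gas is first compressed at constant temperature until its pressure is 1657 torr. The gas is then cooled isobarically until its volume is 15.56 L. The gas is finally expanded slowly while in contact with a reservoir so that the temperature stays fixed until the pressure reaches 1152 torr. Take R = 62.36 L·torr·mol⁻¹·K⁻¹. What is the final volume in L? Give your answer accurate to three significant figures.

V₄ ≈ 22.4 L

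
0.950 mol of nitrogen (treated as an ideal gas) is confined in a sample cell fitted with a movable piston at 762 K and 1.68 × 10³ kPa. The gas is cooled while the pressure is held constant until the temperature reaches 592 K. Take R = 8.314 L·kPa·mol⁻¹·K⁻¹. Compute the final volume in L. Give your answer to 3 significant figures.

From PV = nRT: V₁ = nRT₁/P₁ = 3.582 L.
P constant ⇒ V ∝ T: P₂ = P₁; V₂ = V₁·(T₂/T₁) = 2.783 L.

V₂ ≈ 2.78 L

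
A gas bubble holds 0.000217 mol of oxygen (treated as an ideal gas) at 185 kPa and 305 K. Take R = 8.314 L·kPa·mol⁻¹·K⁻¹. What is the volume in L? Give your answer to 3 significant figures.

V ≈ 0.00297 L

PV = nRT ⇒ V = nRT/P = (0.000217 × 8.314 × 305) / 185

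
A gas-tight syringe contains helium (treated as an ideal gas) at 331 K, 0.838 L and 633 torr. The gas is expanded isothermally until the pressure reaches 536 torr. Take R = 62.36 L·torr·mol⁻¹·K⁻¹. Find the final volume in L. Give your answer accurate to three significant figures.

Isothermal, so P V is constant: T₂ = T₁; V₂ = V₁·(P₁/P₂) = 0.9897 L.

V₂ ≈ 0.990 L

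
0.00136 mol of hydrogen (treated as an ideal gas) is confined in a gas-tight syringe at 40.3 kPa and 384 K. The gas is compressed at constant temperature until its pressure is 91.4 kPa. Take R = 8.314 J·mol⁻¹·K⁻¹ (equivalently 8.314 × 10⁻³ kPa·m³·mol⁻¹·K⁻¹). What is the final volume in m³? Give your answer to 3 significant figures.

V₂ ≈ 4.75e-05 m³

From PV = nRT: V₁ = nRT₁/P₁ = 0.0001077 m³.
T constant ⇒ Boyle's law P V = const: T₂ = T₁; V₂ = V₁·(P₁/P₂) = 4.750e-05 m³.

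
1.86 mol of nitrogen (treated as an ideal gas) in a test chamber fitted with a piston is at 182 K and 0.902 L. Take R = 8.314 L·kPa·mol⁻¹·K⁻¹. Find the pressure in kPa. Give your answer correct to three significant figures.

P ≈ 3.12e+03 kPa

PV = nRT ⇒ P = nRT/V = (1.86 × 8.314 × 182) / 0.902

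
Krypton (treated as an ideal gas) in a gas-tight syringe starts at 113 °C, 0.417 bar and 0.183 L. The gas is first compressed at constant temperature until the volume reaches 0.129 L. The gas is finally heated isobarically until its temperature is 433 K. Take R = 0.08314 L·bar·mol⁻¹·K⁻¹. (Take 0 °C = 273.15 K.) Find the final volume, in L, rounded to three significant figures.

V₃ ≈ 0.145 L

Convert: T₁ = 386.1 K.
Isothermal, so P V is constant: T₂ = T₁; P₂ = P₁·(V₁/V₂) = 0.5916 bar.
Isobaric, so V/T is constant: P₃ = P₂; V₃ = V₂·(T₃/T₂) = 0.1447 L.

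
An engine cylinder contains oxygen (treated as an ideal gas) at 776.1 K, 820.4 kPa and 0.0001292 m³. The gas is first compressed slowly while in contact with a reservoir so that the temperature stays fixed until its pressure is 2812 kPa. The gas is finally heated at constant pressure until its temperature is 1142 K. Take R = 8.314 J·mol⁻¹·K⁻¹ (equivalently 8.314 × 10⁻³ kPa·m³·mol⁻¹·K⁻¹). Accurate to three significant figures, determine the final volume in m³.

V₃ ≈ 5.55e-05 m³

T constant ⇒ Boyle's law P V = const: T₂ = T₁; V₂ = V₁·(P₁/P₂) = 3.769e-05 m³.
Isobaric, so V/T is constant: P₃ = P₂; V₃ = V₂·(T₃/T₂) = 5.547e-05 m³.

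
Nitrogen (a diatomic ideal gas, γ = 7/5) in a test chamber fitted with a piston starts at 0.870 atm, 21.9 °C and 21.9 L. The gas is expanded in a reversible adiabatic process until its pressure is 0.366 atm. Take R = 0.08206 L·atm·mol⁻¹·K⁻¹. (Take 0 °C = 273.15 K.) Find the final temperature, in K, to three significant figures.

Convert: T₁ = 295.0 K.
Adiabatic (γ = 7/5), T V^(γ−1) and P V^γ constant: T₂ = T₁·(P₂/P₁)^((γ−1)/γ) = 230.4 K; V₂ = V₁·(P₁/P₂)^(1/γ) = 40.65 L.

T₂ ≈ 230 K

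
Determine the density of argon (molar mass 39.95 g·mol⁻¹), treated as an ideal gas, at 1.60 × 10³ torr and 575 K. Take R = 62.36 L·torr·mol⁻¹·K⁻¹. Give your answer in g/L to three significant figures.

ρ = PM/(RT) = (1.60e+03 × 39.95) / (62.36 × 575.0)

ρ ≈ 1.78 g/L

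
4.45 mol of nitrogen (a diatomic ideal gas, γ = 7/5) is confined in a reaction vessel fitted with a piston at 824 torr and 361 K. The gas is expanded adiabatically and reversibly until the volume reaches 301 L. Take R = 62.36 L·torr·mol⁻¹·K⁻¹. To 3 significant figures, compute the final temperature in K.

From PV = nRT: V₁ = nRT₁/P₁ = 121.6 L.
Reversible adiabatic, γ = 7/5: T₂ = T₁·(V₁/V₂)^(γ−1) = 251.2 K; P₂ = P₁·(V₁/V₂)^γ = 231.6 torr.

T₂ ≈ 251 K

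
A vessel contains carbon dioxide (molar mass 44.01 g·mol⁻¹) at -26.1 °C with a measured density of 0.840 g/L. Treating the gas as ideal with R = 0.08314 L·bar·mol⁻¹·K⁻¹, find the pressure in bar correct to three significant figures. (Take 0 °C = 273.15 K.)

P ≈ 0.392 bar

ρ = PM/(RT) ⇒ P = ρRT/M = (0.840 × 0.08314 × 247.0) / 44.01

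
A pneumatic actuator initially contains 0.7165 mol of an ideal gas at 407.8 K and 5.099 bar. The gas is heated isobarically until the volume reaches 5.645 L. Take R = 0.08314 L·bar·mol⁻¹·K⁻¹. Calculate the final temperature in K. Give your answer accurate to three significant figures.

From PV = nRT: V₁ = nRT₁/P₁ = 4.764 L.
P constant ⇒ V ∝ T: P₂ = P₁; T₂ = T₁·(V₂/V₁) = 483.2 K.

T₂ ≈ 483 K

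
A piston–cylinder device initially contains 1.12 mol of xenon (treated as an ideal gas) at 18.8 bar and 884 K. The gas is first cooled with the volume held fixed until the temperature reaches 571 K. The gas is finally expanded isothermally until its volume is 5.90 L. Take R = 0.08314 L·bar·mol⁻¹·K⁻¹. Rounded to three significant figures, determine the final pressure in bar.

P₃ ≈ 9.01 bar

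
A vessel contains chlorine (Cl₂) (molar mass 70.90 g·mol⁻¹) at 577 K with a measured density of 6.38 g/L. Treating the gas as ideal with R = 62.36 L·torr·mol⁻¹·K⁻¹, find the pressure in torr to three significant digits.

P ≈ 3.24e+03 torr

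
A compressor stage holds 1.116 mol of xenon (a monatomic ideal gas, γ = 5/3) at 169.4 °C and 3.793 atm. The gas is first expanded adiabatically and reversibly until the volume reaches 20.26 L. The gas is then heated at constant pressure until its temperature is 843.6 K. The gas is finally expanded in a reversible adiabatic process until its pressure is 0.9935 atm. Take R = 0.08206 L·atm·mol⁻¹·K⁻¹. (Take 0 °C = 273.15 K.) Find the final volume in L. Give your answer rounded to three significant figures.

Convert: T₁ = 442.5 K.
From PV = nRT: V₁ = nRT₁/P₁ = 10.69 L.
Adiabatic (γ = 5/3), T V^(γ−1) and P V^γ constant: T₂ = T₁·(V₁/V₂)^(γ−1) = 288.9 K; P₂ = P₁·(V₁/V₂)^γ = 1.306 atm.
P constant ⇒ V ∝ T: P₃ = P₂; V₃ = V₂·(T₃/T₂) = 59.16 L.
Adiabatic (γ = 5/3), T V^(γ−1) and P V^γ constant: T₄ = T₃·(P₄/P₃)^((γ−1)/γ) = 756.2 K; V₄ = V₃·(P₃/P₄)^(1/γ) = 69.71 L.

V₄ ≈ 69.7 L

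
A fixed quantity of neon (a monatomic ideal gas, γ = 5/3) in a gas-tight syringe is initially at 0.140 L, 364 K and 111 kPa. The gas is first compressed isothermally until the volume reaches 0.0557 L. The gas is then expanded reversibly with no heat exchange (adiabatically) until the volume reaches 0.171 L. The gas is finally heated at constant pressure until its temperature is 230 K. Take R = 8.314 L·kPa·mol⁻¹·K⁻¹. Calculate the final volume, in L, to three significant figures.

V₄ ≈ 0.228 L

Isothermal, so P V is constant: T₂ = T₁; P₂ = P₁·(V₁/V₂) = 279.0 kPa.
Adiabatic (γ = 5/3), T V^(γ−1) and P V^γ constant: T₃ = T₂·(V₂/V₃)^(γ−1) = 172.3 K; P₃ = P₂·(V₂/V₃)^γ = 43.02 kPa.
Isobaric, so V/T is constant: P₄ = P₃; V₄ = V₃·(T₄/T₃) = 0.2282 L.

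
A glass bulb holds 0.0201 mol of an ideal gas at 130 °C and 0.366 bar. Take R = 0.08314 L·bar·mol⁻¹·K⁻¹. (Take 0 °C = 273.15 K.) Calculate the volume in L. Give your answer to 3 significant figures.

V ≈ 1.84 L

Convert: T = 403.15 K.
PV = nRT ⇒ V = nRT/P = (0.0201 × 0.08314 × 403.15) / 0.366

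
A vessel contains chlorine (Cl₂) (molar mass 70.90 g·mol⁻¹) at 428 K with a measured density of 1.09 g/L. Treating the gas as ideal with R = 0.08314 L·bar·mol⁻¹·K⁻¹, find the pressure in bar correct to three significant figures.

ρ = PM/(RT) ⇒ P = ρRT/M = (1.09 × 0.08314 × 428.0) / 70.90

P ≈ 0.547 bar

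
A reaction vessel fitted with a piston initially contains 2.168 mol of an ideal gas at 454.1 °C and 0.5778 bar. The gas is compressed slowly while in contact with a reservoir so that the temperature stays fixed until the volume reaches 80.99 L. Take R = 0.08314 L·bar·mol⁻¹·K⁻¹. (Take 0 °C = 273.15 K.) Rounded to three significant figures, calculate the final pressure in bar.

Convert: T₁ = 727.2 K.
From PV = nRT: V₁ = nRT₁/P₁ = 226.9 L.
Isothermal, so P V is constant: T₂ = T₁; P₂ = P₁·(V₁/V₂) = 1.619 bar.

P₂ ≈ 1.62 bar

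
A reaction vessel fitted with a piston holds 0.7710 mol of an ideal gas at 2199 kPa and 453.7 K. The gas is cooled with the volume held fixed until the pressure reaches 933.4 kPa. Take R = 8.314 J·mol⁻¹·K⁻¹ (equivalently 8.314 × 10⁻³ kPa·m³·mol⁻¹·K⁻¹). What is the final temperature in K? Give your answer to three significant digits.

From PV = nRT: V₁ = nRT₁/P₁ = 0.001323 m³.
V constant ⇒ P ∝ T: V₂ = V₁; T₂ = T₁·(P₂/P₁) = 192.6 K.

T₂ ≈ 193 K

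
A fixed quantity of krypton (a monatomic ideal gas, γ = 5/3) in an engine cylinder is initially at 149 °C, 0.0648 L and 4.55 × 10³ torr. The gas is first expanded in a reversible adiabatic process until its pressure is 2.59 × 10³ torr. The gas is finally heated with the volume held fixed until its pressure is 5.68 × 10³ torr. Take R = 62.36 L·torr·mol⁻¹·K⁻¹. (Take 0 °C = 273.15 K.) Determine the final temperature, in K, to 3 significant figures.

T₃ ≈ 739 K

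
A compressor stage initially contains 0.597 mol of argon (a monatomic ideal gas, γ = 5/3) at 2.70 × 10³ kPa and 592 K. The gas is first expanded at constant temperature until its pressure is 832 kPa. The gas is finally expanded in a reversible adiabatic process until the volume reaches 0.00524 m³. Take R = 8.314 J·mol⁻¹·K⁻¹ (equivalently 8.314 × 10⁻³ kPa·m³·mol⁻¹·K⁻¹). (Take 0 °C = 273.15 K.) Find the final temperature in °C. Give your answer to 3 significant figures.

From PV = nRT: V₁ = nRT₁/P₁ = 0.001088 m³.
Isothermal, so P V is constant: T₂ = T₁; V₂ = V₁·(P₁/P₂) = 0.003532 m³.
Reversible adiabatic, γ = 5/3: T₃ = T₂·(V₂/V₃)^(γ−1) = 455.1 K; P₃ = P₂·(V₂/V₃)^γ = 431.1 kPa.

T₃ ≈ 182 °C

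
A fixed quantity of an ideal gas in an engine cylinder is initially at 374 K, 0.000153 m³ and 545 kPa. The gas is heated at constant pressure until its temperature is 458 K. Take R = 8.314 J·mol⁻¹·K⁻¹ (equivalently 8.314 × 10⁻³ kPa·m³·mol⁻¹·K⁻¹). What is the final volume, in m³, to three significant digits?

Isobaric, so V/T is constant: P₂ = P₁; V₂ = V₁·(T₂/T₁) = 0.0001874 m³.

V₂ ≈ 0.000187 m³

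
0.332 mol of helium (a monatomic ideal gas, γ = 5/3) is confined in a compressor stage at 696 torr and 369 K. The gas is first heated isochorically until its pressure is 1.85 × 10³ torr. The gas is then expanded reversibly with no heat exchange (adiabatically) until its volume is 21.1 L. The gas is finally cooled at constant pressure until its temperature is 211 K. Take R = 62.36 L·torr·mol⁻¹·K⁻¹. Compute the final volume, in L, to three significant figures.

From PV = nRT: V₁ = nRT₁/P₁ = 10.98 L.
Isochoric, so P/T is constant: V₂ = V₁; T₂ = T₁·(P₂/P₁) = 980.8 K.
Reversible adiabatic, γ = 5/3: T₃ = T₂·(V₂/V₃)^(γ−1) = 634.4 K; P₃ = P₂·(V₂/V₃)^γ = 622.5 torr.
P constant ⇒ V ∝ T: P₄ = P₃; V₄ = V₃·(T₄/T₃) = 7.018 L.

V₄ ≈ 7.02 L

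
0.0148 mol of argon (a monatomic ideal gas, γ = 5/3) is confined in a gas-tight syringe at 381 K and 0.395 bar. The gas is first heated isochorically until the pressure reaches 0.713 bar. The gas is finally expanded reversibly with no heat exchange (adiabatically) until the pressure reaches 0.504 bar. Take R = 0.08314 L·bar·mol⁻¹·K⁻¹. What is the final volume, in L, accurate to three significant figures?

V₃ ≈ 1.46 L

From PV = nRT: V₁ = nRT₁/P₁ = 1.187 L.
V constant ⇒ P ∝ T: V₂ = V₁; T₂ = T₁·(P₂/P₁) = 687.7 K.
Reversible adiabatic, γ = 5/3: T₃ = T₂·(P₃/P₂)^((γ−1)/γ) = 598.6 K; V₃ = V₂·(P₂/P₃)^(1/γ) = 1.461 L.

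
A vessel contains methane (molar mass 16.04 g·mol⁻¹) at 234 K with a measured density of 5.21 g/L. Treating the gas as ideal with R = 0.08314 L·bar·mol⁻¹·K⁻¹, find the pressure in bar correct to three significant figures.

P ≈ 6.32 bar

ρ = PM/(RT) ⇒ P = ρRT/M = (5.21 × 0.08314 × 234.0) / 16.04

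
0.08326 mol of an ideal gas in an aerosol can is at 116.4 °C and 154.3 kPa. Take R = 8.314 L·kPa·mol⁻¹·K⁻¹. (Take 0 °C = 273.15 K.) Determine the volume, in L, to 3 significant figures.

Convert: T = 389.55 K.
PV = nRT ⇒ V = nRT/P = (0.08326 × 8.314 × 389.55) / 154.3

V ≈ 1.75 L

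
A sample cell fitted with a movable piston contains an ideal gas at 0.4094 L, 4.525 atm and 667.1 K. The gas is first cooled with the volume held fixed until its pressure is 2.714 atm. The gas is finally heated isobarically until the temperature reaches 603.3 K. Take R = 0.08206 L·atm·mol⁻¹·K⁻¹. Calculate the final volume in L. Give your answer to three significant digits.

V constant ⇒ P ∝ T: V₂ = V₁; T₂ = T₁·(P₂/P₁) = 400.1 K.
Isobaric, so V/T is constant: P₃ = P₂; V₃ = V₂·(T₃/T₂) = 0.6173 L.

V₃ ≈ 0.617 L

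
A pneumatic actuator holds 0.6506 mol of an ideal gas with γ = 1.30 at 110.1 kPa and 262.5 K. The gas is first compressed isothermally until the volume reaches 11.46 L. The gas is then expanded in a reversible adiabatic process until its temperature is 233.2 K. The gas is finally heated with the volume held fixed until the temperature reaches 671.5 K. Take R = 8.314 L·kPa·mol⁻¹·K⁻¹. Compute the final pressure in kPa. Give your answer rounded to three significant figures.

P₄ ≈ 214 kPa

From PV = nRT: V₁ = nRT₁/P₁ = 12.90 L.
Isothermal, so P V is constant: T₂ = T₁; P₂ = P₁·(V₁/V₂) = 123.9 kPa.
Reversible adiabatic, γ = 1.30: P₃ = P₂·(T₃/T₂)^(γ/(γ−1)) = 74.19 kPa; V₃ = V₂·(T₂/T₃)^(1/(γ−1)) = 17.00 L.
Isochoric, so P/T is constant: V₄ = V₃; P₄ = P₃·(T₄/T₃) = 213.6 kPa.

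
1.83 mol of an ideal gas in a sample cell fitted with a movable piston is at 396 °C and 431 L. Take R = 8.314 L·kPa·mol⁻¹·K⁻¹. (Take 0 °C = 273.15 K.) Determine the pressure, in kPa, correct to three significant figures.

P ≈ 23.6 kPa

Convert: T = 669.15 K.
PV = nRT ⇒ P = nRT/V = (1.83 × 8.314 × 669.15) / 431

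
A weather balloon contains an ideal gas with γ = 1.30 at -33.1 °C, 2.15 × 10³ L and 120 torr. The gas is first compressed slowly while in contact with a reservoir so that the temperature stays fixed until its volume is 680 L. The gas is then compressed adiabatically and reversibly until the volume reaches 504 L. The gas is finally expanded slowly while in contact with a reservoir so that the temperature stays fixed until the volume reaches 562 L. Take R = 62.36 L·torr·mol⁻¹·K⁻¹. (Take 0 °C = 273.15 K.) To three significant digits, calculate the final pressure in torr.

P₄ ≈ 502 torr

Convert: T₁ = 240.0 K.
Isothermal, so P V is constant: T₂ = T₁; P₂ = P₁·(V₁/V₂) = 379.4 torr.
Adiabatic (γ = 1.30), T V^(γ−1) and P V^γ constant: T₃ = T₂·(V₂/V₃)^(γ−1) = 262.6 K; P₃ = P₂·(V₂/V₃)^γ = 560.0 torr.
T constant ⇒ Boyle's law P V = const: T₄ = T₃; P₄ = P₃·(V₃/V₄) = 502.2 torr.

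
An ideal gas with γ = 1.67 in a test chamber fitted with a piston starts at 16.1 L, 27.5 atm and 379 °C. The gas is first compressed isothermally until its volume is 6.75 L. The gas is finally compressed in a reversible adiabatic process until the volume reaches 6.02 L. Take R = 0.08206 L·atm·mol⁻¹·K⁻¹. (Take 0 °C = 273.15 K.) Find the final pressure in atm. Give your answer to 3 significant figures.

P₃ ≈ 79.4 atm

Convert: T₁ = 652.1 K.
T constant ⇒ Boyle's law P V = const: T₂ = T₁; P₂ = P₁·(V₁/V₂) = 65.59 atm.
Adiabatic (γ = 1.67), T V^(γ−1) and P V^γ constant: T₃ = T₂·(V₂/V₃)^(γ−1) = 704.1 K; P₃ = P₂·(V₂/V₃)^γ = 79.41 atm.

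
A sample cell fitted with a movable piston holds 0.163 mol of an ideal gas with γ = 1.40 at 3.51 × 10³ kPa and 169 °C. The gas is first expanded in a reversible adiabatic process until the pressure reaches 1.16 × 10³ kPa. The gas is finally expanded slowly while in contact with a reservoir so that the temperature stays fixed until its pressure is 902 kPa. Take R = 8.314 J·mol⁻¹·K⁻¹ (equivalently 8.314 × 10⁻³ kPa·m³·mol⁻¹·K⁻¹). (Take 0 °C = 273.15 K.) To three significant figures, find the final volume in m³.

V₃ ≈ 0.000484 m³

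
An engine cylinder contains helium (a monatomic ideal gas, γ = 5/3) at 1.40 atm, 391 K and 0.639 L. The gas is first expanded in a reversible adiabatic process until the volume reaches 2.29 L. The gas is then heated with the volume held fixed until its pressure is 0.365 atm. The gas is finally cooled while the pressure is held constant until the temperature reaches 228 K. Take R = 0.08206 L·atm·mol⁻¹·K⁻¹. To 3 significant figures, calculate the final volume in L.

V₄ ≈ 1.43 L

Adiabatic (γ = 5/3), T V^(γ−1) and P V^γ constant: T₂ = T₁·(V₁/V₂)^(γ−1) = 167.0 K; P₂ = P₁·(V₁/V₂)^γ = 0.1668 atm.
V constant ⇒ P ∝ T: V₃ = V₂; T₃ = T₂·(P₃/P₂) = 365.3 K.
P constant ⇒ V ∝ T: P₄ = P₃; V₄ = V₃·(T₄/T₃) = 1.429 L.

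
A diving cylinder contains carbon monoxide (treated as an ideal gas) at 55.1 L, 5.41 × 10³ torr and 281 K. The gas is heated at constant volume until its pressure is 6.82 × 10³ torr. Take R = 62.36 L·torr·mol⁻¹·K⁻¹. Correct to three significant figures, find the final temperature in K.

Isochoric, so P/T is constant: V₂ = V₁; T₂ = T₁·(P₂/P₁) = 354.2 K.

T₂ ≈ 354 K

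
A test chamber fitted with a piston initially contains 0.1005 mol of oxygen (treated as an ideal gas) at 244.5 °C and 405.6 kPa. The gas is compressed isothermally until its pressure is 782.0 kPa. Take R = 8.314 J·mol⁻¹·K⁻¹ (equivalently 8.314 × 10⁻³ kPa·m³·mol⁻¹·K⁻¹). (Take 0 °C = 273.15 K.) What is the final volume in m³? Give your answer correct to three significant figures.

Convert: T₁ = 517.6 K.
From PV = nRT: V₁ = nRT₁/P₁ = 0.001066 m³.
Isothermal, so P V is constant: T₂ = T₁; V₂ = V₁·(P₁/P₂) = 0.0005531 m³.

V₂ ≈ 0.000553 m³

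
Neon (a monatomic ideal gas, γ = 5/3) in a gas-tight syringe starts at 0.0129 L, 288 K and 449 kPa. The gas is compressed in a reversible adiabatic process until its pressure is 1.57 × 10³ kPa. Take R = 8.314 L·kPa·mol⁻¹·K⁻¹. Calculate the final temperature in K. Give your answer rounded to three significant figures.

T₂ ≈ 475 K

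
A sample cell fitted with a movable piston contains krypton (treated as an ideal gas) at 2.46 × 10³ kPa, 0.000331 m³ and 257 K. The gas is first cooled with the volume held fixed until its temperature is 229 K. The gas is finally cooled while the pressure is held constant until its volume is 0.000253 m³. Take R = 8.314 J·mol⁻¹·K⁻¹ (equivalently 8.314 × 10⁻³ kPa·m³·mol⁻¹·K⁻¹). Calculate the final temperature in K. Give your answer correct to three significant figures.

T₃ ≈ 175 K

Isochoric, so P/T is constant: V₂ = V₁; P₂ = P₁·(T₂/T₁) = 2192 kPa.
Isobaric, so V/T is constant: P₃ = P₂; T₃ = T₂·(V₃/V₂) = 175.0 K.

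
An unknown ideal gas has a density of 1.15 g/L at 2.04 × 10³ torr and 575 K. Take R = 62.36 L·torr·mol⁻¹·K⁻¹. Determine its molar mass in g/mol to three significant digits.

M ≈ 20.2 g/mol

ρ = PM/(RT) ⇒ M = ρRT/P = (1.15 × 62.36 × 575.0) / 2.04e+03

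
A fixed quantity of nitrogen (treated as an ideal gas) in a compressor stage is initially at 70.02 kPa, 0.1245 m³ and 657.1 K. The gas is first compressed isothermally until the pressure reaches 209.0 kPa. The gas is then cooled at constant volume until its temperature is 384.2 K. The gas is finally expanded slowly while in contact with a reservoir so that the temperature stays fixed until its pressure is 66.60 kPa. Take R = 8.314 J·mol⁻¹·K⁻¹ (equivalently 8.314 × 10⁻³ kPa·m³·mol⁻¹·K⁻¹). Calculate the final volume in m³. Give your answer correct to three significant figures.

T constant ⇒ Boyle's law P V = const: T₂ = T₁; V₂ = V₁·(P₁/P₂) = 0.04171 m³.
V constant ⇒ P ∝ T: V₃ = V₂; P₃ = P₂·(T₃/T₂) = 122.2 kPa.
Isothermal, so P V is constant: T₄ = T₃; V₄ = V₃·(P₃/P₄) = 0.07653 m³.

V₄ ≈ 0.0765 m³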